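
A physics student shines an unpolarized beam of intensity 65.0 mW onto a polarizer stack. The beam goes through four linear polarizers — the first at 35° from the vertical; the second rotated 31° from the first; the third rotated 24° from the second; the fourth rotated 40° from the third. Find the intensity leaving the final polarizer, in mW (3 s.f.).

Unpolarized light through the first polarizer → I₁ = 65.0 mW/2 = 32.5 mW, polarized at 35°.
I₂ = I₁ · cos²(31°) = 32.5 · 0.7347 = 23.88 mW.
I₃ = I₂ · cos²(24°) = 23.88 · 0.8346 = 19.93 mW.
I₄ = I₃ · cos²(40°) = 19.93 · 0.5868 = 11.69 mW.

I ≈ 11.7 mW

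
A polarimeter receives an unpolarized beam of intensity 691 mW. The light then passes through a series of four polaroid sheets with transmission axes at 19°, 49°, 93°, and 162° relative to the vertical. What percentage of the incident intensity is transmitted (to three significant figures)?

Unpolarized light through the first polarizer → I₁ = 691 mW/2 = 345.5 mW, polarized at 19°.
I₂ = I₁ · cos²(30°) = 345.5 · 0.75 = 259.1 mW.
I₃ = I₂ · cos²(44°) = 259.1 · 0.5174 = 134.1 mW.
I₄ = I₃ · cos²(69°) = 134.1 · 0.1284 = 17.22 mW.
That is 2.492% of the incident intensity.

≈ 2.49%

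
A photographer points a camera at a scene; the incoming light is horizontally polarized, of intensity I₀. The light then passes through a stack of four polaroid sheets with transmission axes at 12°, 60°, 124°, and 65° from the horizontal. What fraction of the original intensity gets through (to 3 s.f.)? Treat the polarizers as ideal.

≈ 0.0218 I₀

I₁ = I₀ cos²(12° − 0°) = I₀ cos²(12°) = 0.9568 I₀.
I₂ = I₁ cos²(60° − 12°) = 0.9568 I₀ · cos²(48°) = 0.4284 I₀.
I₃ = I₂ cos²(124° − 60°) = 0.4284 I₀ · cos²(64°) = 0.08232 I₀.
I₄ = I₃ cos²(65° − 124°) = 0.08232 I₀ · cos²(59°) = 0.02184 I₀.
Transmitted fraction = 0.02184.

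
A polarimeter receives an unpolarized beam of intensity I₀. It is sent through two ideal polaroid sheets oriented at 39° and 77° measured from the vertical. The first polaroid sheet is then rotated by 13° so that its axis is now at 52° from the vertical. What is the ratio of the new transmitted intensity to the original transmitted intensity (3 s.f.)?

I_new/I_old ≈ 1.32

Before rotation:
Unpolarized light through the first polarizer → I₁ = ½ I₀, now polarized at 39°.
I₂ = I₁ cos²(77° − 39°) = 0.5 I₀ · cos²(38°) = 0.3105 I₀.
After rotation:
Unpolarized light through the first polarizer → I₁ = ½ I₀, now polarized at 52°.
I₂ = I₁ cos²(77° − 52°) = 0.5 I₀ · cos²(25°) = 0.4107 I₀.
Ratio = 0.4107 / 0.3105 = 1.323.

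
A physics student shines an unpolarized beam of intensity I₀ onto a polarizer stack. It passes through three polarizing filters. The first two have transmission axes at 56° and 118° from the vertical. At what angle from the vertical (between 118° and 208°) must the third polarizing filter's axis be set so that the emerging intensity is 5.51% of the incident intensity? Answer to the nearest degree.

Unpolarized light through the first polarizer → I₁ = ½ I₀, now polarized at 56°.
I₂ = I₁ cos²(118° − 56°) = 0.5 I₀ · cos²(62°) = 0.1102 I₀.
Need I₃/I₀ = 0.0551, so cos²(θ − 118°) = 0.0551 / 0.1102 = 0.5.
θ − 118° = arccos(√0.5) = 45.0°, giving θ ≈ 118 + 45.0 = 163.0°.

θ ≈ 163°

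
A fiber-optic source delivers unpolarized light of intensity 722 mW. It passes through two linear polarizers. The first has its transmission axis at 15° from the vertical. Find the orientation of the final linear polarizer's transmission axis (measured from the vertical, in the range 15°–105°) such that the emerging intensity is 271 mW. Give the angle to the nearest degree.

θ ≈ 45°

Unpolarized light through the first polarizer → I₁ = ½ I₀, now polarized at 15°.
Target fraction: 271 / 722 mW = 0.3753 of I₀.
Need I₂/I₀ = 0.3753, so cos²(θ − 15°) = 0.3753 / 0.5 = 0.7507.
θ − 15° = arccos(√0.7507) = 30.0°, giving θ ≈ 15 + 30.0 = 45.0°.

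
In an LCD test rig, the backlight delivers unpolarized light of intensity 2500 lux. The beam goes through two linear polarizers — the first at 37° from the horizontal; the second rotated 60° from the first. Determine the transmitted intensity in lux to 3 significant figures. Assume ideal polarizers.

Unpolarized light through the first polarizer → I₁ = 2500 lux/2 = 1250 lux, polarized at 37°.
I₂ = I₁ · cos²(60°) = 1250 · 0.25 = 312.5 lux.

I ≈ 313 lux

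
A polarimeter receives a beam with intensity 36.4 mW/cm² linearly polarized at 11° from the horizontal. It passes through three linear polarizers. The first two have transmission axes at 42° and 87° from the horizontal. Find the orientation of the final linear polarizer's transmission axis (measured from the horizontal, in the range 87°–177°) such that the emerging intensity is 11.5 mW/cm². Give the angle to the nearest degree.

θ ≈ 109°

I₁ = I₀ cos²(42° − 11°) = I₀ cos²(31°) = 0.7347 I₀.
I₂ = I₁ cos²(87° − 42°) = 0.7347 I₀ · cos²(45°) = 0.3674 I₀.
Target fraction: 11.5 / 36.4 mW/cm² = 0.3159 of I₀.
Need I₃/I₀ = 0.3159, so cos²(θ − 87°) = 0.3159 / 0.3674 = 0.86.
θ − 87° = arccos(√0.86) = 22.0°, giving θ ≈ 87 + 22.0 = 109.0°.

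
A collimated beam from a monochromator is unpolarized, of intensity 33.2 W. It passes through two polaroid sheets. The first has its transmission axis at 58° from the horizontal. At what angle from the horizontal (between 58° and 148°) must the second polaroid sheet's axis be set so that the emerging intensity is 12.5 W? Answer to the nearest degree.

Unpolarized light through the first polarizer → I₁ = ½ I₀, now polarized at 58°.
Target fraction: 12.5 / 33.2 W = 0.3765 of I₀.
Need I₂/I₀ = 0.3765, so cos²(θ − 58°) = 0.3765 / 0.5 = 0.753.
θ − 58° = arccos(√0.753) = 29.8°, giving θ ≈ 58 + 29.8 = 87.8°.

θ ≈ 88°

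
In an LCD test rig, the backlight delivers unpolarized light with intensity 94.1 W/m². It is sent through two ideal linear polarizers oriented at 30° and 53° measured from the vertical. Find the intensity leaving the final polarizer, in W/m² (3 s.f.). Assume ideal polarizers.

Unpolarized light through the first polarizer → I₁ = 94.1 W/m²/2 = 47.05 W/m², polarized at 30°.
I₂ = I₁ · cos²(23°) = 47.05 · 0.8473 = 39.87 W/m².

I ≈ 39.9 W/m²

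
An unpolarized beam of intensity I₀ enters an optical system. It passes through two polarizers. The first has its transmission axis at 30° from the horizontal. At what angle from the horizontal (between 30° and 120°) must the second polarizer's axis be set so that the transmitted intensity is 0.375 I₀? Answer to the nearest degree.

Unpolarized light through the first polarizer → I₁ = ½ I₀, now polarized at 30°.
Need I₂/I₀ = 0.375, so cos²(θ − 30°) = 0.375 / 0.5 = 0.75.
θ − 30° = arccos(√0.75) = 30.0°, giving θ ≈ 30 + 30.0 = 60.0°.

θ ≈ 60°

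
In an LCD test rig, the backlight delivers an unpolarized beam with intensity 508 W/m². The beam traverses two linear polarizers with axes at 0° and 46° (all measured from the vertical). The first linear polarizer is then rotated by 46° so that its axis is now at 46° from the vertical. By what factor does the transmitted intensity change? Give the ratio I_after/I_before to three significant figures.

I_new/I_old ≈ 2.07

Before rotation:
Unpolarized light through the first polarizer → I₁ = ½ I₀, now polarized at 0°.
I₂ = I₁ cos²(46° − 0°) = 0.5 I₀ · cos²(46°) = 0.2413 I₀.
After rotation:
Unpolarized light through the first polarizer → I₁ = ½ I₀, now polarized at 46°.
I₂ = I₁ cos²(46° − 46°) = 0.5 I₀ · cos²(0°) = 0.5 I₀.
Ratio = 0.5 / 0.2413 = 2.072.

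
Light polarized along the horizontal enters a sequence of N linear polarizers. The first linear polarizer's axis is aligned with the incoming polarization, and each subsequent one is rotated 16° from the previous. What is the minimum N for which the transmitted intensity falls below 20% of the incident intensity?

N = 22

First polarizer is aligned with the polarization: full transmission.
Each further stage multiplies by cos²(16°) = 0.924.
After N polarizers: T = 0.924^(N−1). Require T < 0.20 ⇒ N−1 > ln(0.20)/ln(0.924) = 20.37, so N−1 ≥ 21 and N = 22.
Check: N=22 gives T = 0.1903 < 0.20; N=21 gives T = 0.2059.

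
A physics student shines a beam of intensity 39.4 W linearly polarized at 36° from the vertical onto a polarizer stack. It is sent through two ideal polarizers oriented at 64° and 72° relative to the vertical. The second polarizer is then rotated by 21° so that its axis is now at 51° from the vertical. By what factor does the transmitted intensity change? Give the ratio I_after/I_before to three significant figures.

I_new/I_old ≈ 0.968

Before rotation:
I₁ = I₀ cos²(64° − 36°) = I₀ cos²(28°) = 0.7796 I₀.
I₂ = I₁ cos²(72° − 64°) = 0.7796 I₀ · cos²(8°) = 0.7645 I₀.
After rotation:
I₁ = I₀ cos²(64° − 36°) = I₀ cos²(28°) = 0.7796 I₀.
I₂ = I₁ cos²(51° − 64°) = 0.7796 I₀ · cos²(13°) = 0.7401 I₀.
Ratio = 0.7401 / 0.7645 = 0.9681.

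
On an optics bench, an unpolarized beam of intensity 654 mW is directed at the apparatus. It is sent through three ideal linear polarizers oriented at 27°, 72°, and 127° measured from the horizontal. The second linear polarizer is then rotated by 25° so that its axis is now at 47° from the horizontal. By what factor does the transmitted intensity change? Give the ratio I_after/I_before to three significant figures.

Before rotation:
Unpolarized light through the first polarizer → I₁ = ½ I₀, now polarized at 27°.
I₂ = I₁ cos²(72° − 27°) = 0.5 I₀ · cos²(45°) = 0.25 I₀.
I₃ = I₂ cos²(127° − 72°) = 0.25 I₀ · cos²(55°) = 0.08225 I₀.
After rotation:
Unpolarized light through the first polarizer → I₁ = ½ I₀, now polarized at 27°.
I₂ = I₁ cos²(47° − 27°) = 0.5 I₀ · cos²(20°) = 0.4415 I₀.
I₃ = I₂ cos²(127° − 47°) = 0.4415 I₀ · cos²(80°) = 0.01331 I₀.
Ratio = 0.01331 / 0.08225 = 0.1619.

I_new/I_old ≈ 0.162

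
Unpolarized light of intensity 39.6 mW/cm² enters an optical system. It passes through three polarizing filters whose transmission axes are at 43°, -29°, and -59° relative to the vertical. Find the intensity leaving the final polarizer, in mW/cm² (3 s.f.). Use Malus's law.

Unpolarized light through the first polarizer → I₁ = 39.6 mW/cm²/2 = 19.8 mW/cm², polarized at 43°.
I₂ = I₁ · cos²(72°) = 19.8 · 0.09549 = 1.891 mW/cm².
I₃ = I₂ · cos²(30°) = 1.891 · 0.75 = 1.418 mW/cm².

I ≈ 1.42 mW/cm²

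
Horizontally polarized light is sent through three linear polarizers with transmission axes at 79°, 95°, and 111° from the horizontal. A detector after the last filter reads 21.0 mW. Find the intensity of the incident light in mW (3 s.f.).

I₀ ≈ 676 mW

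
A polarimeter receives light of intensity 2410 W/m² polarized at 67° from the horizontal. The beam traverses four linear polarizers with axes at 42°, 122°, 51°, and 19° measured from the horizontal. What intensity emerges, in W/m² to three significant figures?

I ≈ 4.55 W/m²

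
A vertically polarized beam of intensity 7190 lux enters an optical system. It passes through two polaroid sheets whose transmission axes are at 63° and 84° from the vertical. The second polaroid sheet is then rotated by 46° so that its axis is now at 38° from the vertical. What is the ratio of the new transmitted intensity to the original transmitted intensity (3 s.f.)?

Before rotation:
I₁ = I₀ cos²(63° − 0°) = I₀ cos²(63°) = 0.2061 I₀.
I₂ = I₁ cos²(84° − 63°) = 0.2061 I₀ · cos²(21°) = 0.1796 I₀.
After rotation:
I₁ = I₀ cos²(63° − 0°) = I₀ cos²(63°) = 0.2061 I₀.
I₂ = I₁ cos²(38° − 63°) = 0.2061 I₀ · cos²(25°) = 0.1693 I₀.
Ratio = 0.1693 / 0.1796 = 0.9424.

I_new/I_old ≈ 0.942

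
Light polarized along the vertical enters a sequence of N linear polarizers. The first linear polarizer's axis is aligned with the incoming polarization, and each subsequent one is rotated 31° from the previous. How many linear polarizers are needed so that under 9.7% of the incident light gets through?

N = 9

First polarizer is aligned with the polarization: full transmission.
Each further stage multiplies by cos²(31°) = 0.7347.
After N polarizers: T = 0.7347^(N−1). Require T < 0.097 ⇒ N−1 > ln(0.097)/ln(0.7347) = 7.57, so N−1 ≥ 8 and N = 9.
Check: N=9 gives T = 0.08493 < 0.097; N=8 gives T = 0.1156.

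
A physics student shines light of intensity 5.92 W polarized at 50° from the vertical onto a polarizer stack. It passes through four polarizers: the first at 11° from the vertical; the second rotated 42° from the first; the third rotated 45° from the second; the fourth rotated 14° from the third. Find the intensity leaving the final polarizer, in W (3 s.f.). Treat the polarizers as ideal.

I ≈ 0.930 W

I₁ = 5.92 W · cos²(39°) = 3.575 W.
I₂ = I₁ · cos²(42°) = 3.575 · 0.5523 = 1.975 W.
I₃ = I₂ · cos²(45°) = 1.975 · 0.5 = 0.9873 W.
I₄ = I₃ · cos²(14°) = 0.9873 · 0.9415 = 0.9295 W.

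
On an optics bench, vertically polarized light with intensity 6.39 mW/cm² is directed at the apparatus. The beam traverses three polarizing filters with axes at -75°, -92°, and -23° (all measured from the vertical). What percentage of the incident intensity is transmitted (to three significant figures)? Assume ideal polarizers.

I₁ = 6.39 mW/cm² · cos²(75°) = 0.428 mW/cm².
I₂ = I₁ · cos²(17°) = 0.428 · 0.9145 = 0.3915 mW/cm².
I₃ = I₂ · cos²(69°) = 0.3915 · 0.1284 = 0.05027 mW/cm².
That is 0.7868% of the incident intensity.

≈ 0.787%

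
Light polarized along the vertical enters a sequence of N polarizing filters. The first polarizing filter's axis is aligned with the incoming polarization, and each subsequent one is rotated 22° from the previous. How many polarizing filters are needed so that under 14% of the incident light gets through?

First polarizer is aligned with the polarization: full transmission.
Each further stage multiplies by cos²(22°) = 0.8597.
After N polarizers: T = 0.8597^(N−1). Require T < 0.14 ⇒ N−1 > ln(0.14)/ln(0.8597) = 13.00, so N−1 ≥ 14 and N = 15.
Check: N=15 gives T = 0.1204 < 0.14; N=14 gives T = 0.1401.

N = 15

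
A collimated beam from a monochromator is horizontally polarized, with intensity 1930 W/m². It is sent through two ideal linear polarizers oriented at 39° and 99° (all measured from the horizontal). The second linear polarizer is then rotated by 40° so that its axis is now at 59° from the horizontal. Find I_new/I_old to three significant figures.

Before rotation:
I₁ = I₀ cos²(39° − 0°) = I₀ cos²(39°) = 0.604 I₀.
I₂ = I₁ cos²(99° − 39°) = 0.604 I₀ · cos²(60°) = 0.151 I₀.
After rotation:
I₁ = I₀ cos²(39° − 0°) = I₀ cos²(39°) = 0.604 I₀.
I₂ = I₁ cos²(59° − 39°) = 0.604 I₀ · cos²(20°) = 0.5333 I₀.
Ratio = 0.5333 / 0.151 = 3.532.

I_new/I_old ≈ 3.53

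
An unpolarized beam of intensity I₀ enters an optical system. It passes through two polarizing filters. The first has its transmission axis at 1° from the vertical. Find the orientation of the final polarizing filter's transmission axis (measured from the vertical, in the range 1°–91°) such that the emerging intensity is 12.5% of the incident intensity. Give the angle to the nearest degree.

Unpolarized light through the first polarizer → I₁ = ½ I₀, now polarized at 1°.
Need I₂/I₀ = 0.125, so cos²(θ − 1°) = 0.125 / 0.5 = 0.25.
θ − 1° = arccos(√0.25) = 60.0°, giving θ ≈ 1 + 60.0 = 61.0°.

θ ≈ 61°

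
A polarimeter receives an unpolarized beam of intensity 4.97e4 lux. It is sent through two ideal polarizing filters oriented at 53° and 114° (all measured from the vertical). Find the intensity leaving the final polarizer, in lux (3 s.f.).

Unpolarized light through the first polarizer → I₁ = 4.97e4 lux/2 = 2.485e+04 lux, polarized at 53°.
I₂ = I₁ · cos²(61°) = 2.485e+04 · 0.235 = 5841 lux.

I ≈ 5840 lux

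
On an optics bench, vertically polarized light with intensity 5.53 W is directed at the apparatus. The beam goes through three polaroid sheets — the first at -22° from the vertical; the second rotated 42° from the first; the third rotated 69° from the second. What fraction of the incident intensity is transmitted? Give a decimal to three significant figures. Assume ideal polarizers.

I/I₀ ≈ 0.0610

By Malus's law, I₁ = 5.53 W · cos²(22°) = 4.754 W.
I₂ = I₁ · cos²(42°) = 4.754 · 0.5523 = 2.625 W.
I₃ = I₂ · cos²(69°) = 2.625 · 0.1284 = 0.3372 W.
Transmitted fraction = 0.06097.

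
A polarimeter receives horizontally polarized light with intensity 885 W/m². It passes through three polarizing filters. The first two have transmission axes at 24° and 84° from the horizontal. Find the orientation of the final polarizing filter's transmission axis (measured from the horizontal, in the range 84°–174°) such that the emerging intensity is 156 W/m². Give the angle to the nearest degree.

θ ≈ 107°

I₁ = I₀ cos²(24° − 0°) = I₀ cos²(24°) = 0.8346 I₀.
I₂ = I₁ cos²(84° − 24°) = 0.8346 I₀ · cos²(60°) = 0.2086 I₀.
Target fraction: 156 / 885 W/m² = 0.1763 of I₀.
Need I₃/I₀ = 0.1763, so cos²(θ − 84°) = 0.1763 / 0.2086 = 0.8449.
θ − 84° = arccos(√0.8449) = 23.2°, giving θ ≈ 84 + 23.2 = 107.2°.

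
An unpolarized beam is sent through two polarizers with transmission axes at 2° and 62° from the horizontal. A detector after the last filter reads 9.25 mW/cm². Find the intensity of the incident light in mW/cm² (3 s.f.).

Unpolarized light through the first polarizer → I₁ = ½ I₀, now polarized at 2°.
I₂ = I₁ cos²(62° − 2°) = 0.5 I₀ · cos²(60°) = 0.125 I₀.
So 9.25 mW/cm² = 0.125 I₀, giving I₀ = 9.25/0.125 = 74 mW/cm².

I₀ ≈ 74.0 mW/cm²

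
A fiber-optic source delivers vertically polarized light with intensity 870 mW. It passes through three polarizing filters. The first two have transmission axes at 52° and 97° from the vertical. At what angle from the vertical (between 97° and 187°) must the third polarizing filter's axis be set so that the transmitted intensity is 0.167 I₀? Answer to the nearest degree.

θ ≈ 117°

By Malus's law, I₁ = I₀ cos²(52° − 0°) = I₀ cos²(52°) = 0.379 I₀.
I₂ = I₁ cos²(97° − 52°) = 0.379 I₀ · cos²(45°) = 0.1895 I₀.
Need I₃/I₀ = 0.167, so cos²(θ − 97°) = 0.167 / 0.1895 = 0.8812.
θ − 97° = arccos(√0.8812) = 20.2°, giving θ ≈ 97 + 20.2 = 117.2°.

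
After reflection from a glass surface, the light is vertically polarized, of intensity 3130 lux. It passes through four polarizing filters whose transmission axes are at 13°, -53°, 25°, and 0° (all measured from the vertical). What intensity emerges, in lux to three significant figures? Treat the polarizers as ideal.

I ≈ 17.5 lux

By Malus's law, I₁ = 3130 lux · cos²(13°) = 2972 lux.
I₂ = I₁ · cos²(66°) = 2972 · 0.1654 = 491.6 lux.
I₃ = I₂ · cos²(78°) = 491.6 · 0.04323 = 21.25 lux.
I₄ = I₃ · cos²(25°) = 21.25 · 0.8214 = 17.46 lux.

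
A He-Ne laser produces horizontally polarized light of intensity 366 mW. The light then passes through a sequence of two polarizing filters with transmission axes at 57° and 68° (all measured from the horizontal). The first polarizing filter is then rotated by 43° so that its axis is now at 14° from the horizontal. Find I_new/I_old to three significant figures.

I_new/I_old ≈ 1.14

Before rotation:
I₁ = I₀ cos²(57° − 0°) = I₀ cos²(57°) = 0.2966 I₀.
I₂ = I₁ cos²(68° − 57°) = 0.2966 I₀ · cos²(11°) = 0.2858 I₀.
After rotation:
I₁ = I₀ cos²(14° − 0°) = I₀ cos²(14°) = 0.9415 I₀.
I₂ = I₁ cos²(68° − 14°) = 0.9415 I₀ · cos²(54°) = 0.3253 I₀.
Ratio = 0.3253 / 0.2858 = 1.138.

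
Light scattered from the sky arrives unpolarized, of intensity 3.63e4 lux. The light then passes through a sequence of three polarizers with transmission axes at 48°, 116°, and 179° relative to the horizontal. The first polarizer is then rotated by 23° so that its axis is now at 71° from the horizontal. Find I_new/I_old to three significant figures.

Before rotation:
Unpolarized light through the first polarizer → I₁ = ½ I₀, now polarized at 48°.
I₂ = I₁ cos²(116° − 48°) = 0.5 I₀ · cos²(68°) = 0.07017 I₀.
I₃ = I₂ cos²(179° − 116°) = 0.07017 I₀ · cos²(63°) = 0.01446 I₀.
After rotation:
Unpolarized light through the first polarizer → I₁ = ½ I₀, now polarized at 71°.
I₂ = I₁ cos²(116° − 71°) = 0.5 I₀ · cos²(45°) = 0.25 I₀.
I₃ = I₂ cos²(179° − 116°) = 0.25 I₀ · cos²(63°) = 0.05153 I₀.
Ratio = 0.05153 / 0.01446 = 3.563.

I_new/I_old ≈ 3.56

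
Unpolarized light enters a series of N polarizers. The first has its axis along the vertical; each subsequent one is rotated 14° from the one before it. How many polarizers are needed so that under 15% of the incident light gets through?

N = 21

First polarizer halves the unpolarized light: factor 1/2.
Each further stage multiplies by cos²(14°) = 0.9415.
After N polarizers: T = 0.5·0.9415^(N−1). Require T < 0.15 ⇒ N−1 > ln(0.15/0.5)/ln(0.9415) = 19.96, so N−1 ≥ 20 and N = 21.
Check: N=21 gives T = 0.1497 < 0.15; N=20 gives T = 0.159.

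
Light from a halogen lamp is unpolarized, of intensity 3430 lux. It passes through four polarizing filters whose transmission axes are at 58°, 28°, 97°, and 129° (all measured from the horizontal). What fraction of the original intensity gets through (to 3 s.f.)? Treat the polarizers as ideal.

I/I₀ ≈ 0.0346

Unpolarized light through the first polarizer → I₁ = 3430 lux/2 = 1715 lux, polarized at 58°.
I₂ = I₁ · cos²(30°) = 1715 · 0.75 = 1286 lux.
I₃ = I₂ · cos²(69°) = 1286 · 0.1284 = 165.2 lux.
I₄ = I₃ · cos²(32°) = 165.2 · 0.7192 = 118.8 lux.
Transmitted fraction = 0.03464.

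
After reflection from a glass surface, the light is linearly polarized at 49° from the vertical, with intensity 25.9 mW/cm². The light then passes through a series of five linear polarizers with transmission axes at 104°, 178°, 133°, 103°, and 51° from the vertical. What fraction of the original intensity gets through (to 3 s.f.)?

I/I₀ ≈ 0.00355

By Malus's law, I₁ = 25.9 mW/cm² · cos²(55°) = 8.521 mW/cm².
I₂ = I₁ · cos²(74°) = 8.521 · 0.07598 = 0.6474 mW/cm².
I₃ = I₂ · cos²(45°) = 0.6474 · 0.5 = 0.3237 mW/cm².
I₄ = I₃ · cos²(30°) = 0.3237 · 0.75 = 0.2428 mW/cm².
I₅ = I₄ · cos²(52°) = 0.2428 · 0.379 = 0.09202 mW/cm².
Transmitted fraction = 0.003553.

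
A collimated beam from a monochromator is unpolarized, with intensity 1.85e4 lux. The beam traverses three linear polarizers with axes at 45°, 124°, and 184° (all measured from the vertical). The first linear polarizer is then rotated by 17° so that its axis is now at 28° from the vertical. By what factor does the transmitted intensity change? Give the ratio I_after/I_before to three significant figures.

I_new/I_old ≈ 0.300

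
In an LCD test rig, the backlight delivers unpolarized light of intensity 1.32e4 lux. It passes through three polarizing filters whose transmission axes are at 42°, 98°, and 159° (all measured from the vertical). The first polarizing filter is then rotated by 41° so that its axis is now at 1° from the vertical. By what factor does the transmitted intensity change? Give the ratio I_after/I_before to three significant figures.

Before rotation:
Unpolarized light through the first polarizer → I₁ = ½ I₀, now polarized at 42°.
I₂ = I₁ cos²(98° − 42°) = 0.5 I₀ · cos²(56°) = 0.1563 I₀.
I₃ = I₂ cos²(159° − 98°) = 0.1563 I₀ · cos²(61°) = 0.03675 I₀.
After rotation:
Unpolarized light through the first polarizer → I₁ = ½ I₀, now polarized at 1°.
Angle between axes 1 and 2: 83°. I₂ = 0.5 I₀ · cos²(83°) = 0.007426 I₀.
I₃ = I₂ cos²(159° − 98°) = 0.007426 I₀ · cos²(61°) = 0.001745 I₀.
Ratio = 0.001745 / 0.03675 = 0.0475.

I_new/I_old ≈ 0.0475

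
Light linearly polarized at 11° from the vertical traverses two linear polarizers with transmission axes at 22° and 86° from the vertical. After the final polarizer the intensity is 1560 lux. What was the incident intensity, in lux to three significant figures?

I₀ ≈ 8420 lux

By Malus's law, I₁ = I₀ cos²(22° − 11°) = I₀ cos²(11°) = 0.9636 I₀.
I₂ = I₁ cos²(86° − 22°) = 0.9636 I₀ · cos²(64°) = 0.1852 I₀.
So 1560 lux = 0.1852 I₀, giving I₀ = 1560/0.1852 = 8425 lux.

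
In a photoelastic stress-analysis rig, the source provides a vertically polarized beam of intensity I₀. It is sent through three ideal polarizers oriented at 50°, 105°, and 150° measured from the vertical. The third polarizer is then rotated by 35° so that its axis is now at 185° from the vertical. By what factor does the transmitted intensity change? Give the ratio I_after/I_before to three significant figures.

Before rotation:
I₁ = I₀ cos²(50° − 0°) = I₀ cos²(50°) = 0.4132 I₀.
I₂ = I₁ cos²(105° − 50°) = 0.4132 I₀ · cos²(55°) = 0.1359 I₀.
I₃ = I₂ cos²(150° − 105°) = 0.1359 I₀ · cos²(45°) = 0.06797 I₀.
After rotation:
I₁ = I₀ cos²(50° − 0°) = I₀ cos²(50°) = 0.4132 I₀.
I₂ = I₁ cos²(105° − 50°) = 0.4132 I₀ · cos²(55°) = 0.1359 I₀.
I₃ = I₂ cos²(185° − 105°) = 0.1359 I₀ · cos²(80°) = 0.004099 I₀.
Ratio = 0.004099 / 0.06797 = 0.06031.

I_new/I_old ≈ 0.0603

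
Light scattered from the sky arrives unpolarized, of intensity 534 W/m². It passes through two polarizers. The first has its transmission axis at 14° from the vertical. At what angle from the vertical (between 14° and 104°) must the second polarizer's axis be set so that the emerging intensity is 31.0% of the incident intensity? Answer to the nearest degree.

Unpolarized light through the first polarizer → I₁ = ½ I₀, now polarized at 14°.
Need I₂/I₀ = 0.31, so cos²(θ − 14°) = 0.31 / 0.5 = 0.62.
θ − 14° = arccos(√0.62) = 38.1°, giving θ ≈ 14 + 38.1 = 52.1°.

θ ≈ 52°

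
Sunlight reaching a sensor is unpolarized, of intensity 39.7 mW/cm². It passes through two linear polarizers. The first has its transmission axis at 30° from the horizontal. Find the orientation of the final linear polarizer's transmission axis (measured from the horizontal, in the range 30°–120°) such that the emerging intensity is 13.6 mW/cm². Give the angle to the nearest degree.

θ ≈ 64°

Unpolarized light through the first polarizer → I₁ = ½ I₀, now polarized at 30°.
Target fraction: 13.6 / 39.7 mW/cm² = 0.3426 of I₀.
Need I₂/I₀ = 0.3426, so cos²(θ − 30°) = 0.3426 / 0.5 = 0.6851.
θ − 30° = arccos(√0.6851) = 34.1°, giving θ ≈ 30 + 34.1 = 64.1°.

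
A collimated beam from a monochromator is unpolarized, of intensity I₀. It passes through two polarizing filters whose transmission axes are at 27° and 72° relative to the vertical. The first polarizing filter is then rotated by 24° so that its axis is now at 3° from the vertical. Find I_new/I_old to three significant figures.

I_new/I_old ≈ 0.257

Before rotation:
Unpolarized light through the first polarizer → I₁ = ½ I₀, now polarized at 27°.
I₂ = I₁ cos²(72° − 27°) = 0.5 I₀ · cos²(45°) = 0.25 I₀.
After rotation:
Unpolarized light through the first polarizer → I₁ = ½ I₀, now polarized at 3°.
I₂ = I₁ cos²(72° − 3°) = 0.5 I₀ · cos²(69°) = 0.06421 I₀.
Ratio = 0.06421 / 0.25 = 0.2569.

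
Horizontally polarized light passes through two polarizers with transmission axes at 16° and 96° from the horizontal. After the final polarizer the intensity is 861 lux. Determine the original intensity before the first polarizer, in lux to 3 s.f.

I₁ = I₀ cos²(16° − 0°) = I₀ cos²(16°) = 0.924 I₀.
I₂ = I₁ cos²(96° − 16°) = 0.924 I₀ · cos²(80°) = 0.02786 I₀.
So 861 lux = 0.02786 I₀, giving I₀ = 861/0.02786 = 3.09e+04 lux.

I₀ ≈ 3.09e4 lux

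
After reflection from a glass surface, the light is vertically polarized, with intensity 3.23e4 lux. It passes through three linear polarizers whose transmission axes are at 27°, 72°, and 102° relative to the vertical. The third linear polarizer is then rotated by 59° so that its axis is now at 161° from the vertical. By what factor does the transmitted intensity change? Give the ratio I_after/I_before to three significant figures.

Before rotation:
By Malus's law, I₁ = I₀ cos²(27° − 0°) = I₀ cos²(27°) = 0.7939 I₀.
I₂ = I₁ cos²(72° − 27°) = 0.7939 I₀ · cos²(45°) = 0.3969 I₀.
I₃ = I₂ cos²(102° − 72°) = 0.3969 I₀ · cos²(30°) = 0.2977 I₀.
After rotation:
I₁ = I₀ cos²(27° − 0°) = I₀ cos²(27°) = 0.7939 I₀.
I₂ = I₁ cos²(72° − 27°) = 0.7939 I₀ · cos²(45°) = 0.3969 I₀.
I₃ = I₂ cos²(161° − 72°) = 0.3969 I₀ · cos²(89°) = 0.0001209 I₀.
Ratio = 0.0001209 / 0.2977 = 0.0004061.

I_new/I_old ≈ 0.000406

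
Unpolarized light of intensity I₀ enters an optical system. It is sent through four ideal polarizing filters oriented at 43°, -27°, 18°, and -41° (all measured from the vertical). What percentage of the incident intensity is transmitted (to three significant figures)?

Unpolarized light through the first polarizer → I₁ = ½ I₀, now polarized at 43°.
I₂ = I₁ cos²(-27° − 43°) = 0.5 I₀ · cos²(70°) = 0.05849 I₀.
I₃ = I₂ cos²(18° + 27°) = 0.05849 I₀ · cos²(45°) = 0.02924 I₀.
I₄ = I₃ cos²(-41° − 18°) = 0.02924 I₀ · cos²(59°) = 0.007758 I₀.
That is 0.7758% of the incident intensity.

≈ 0.776%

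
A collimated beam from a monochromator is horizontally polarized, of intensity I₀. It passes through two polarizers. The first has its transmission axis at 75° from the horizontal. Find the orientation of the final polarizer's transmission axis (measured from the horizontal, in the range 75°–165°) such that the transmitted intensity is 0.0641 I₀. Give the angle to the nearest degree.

θ ≈ 87°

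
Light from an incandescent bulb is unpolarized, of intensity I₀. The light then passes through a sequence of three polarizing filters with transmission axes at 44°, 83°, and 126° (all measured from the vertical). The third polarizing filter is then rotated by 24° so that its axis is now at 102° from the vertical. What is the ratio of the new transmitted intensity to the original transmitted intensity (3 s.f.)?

Before rotation:
Unpolarized light through the first polarizer → I₁ = ½ I₀, now polarized at 44°.
I₂ = I₁ cos²(83° − 44°) = 0.5 I₀ · cos²(39°) = 0.302 I₀.
I₃ = I₂ cos²(126° − 83°) = 0.302 I₀ · cos²(43°) = 0.1615 I₀.
After rotation:
Unpolarized light through the first polarizer → I₁ = ½ I₀, now polarized at 44°.
I₂ = I₁ cos²(83° − 44°) = 0.5 I₀ · cos²(39°) = 0.302 I₀.
I₃ = I₂ cos²(102° − 83°) = 0.302 I₀ · cos²(19°) = 0.27 I₀.
Ratio = 0.27 / 0.1615 = 1.671.

I_new/I_old ≈ 1.67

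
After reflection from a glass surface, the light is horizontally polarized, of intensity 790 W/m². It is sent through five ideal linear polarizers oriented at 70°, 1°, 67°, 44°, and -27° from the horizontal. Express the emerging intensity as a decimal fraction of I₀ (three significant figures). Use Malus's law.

I/I₀ ≈ 0.000223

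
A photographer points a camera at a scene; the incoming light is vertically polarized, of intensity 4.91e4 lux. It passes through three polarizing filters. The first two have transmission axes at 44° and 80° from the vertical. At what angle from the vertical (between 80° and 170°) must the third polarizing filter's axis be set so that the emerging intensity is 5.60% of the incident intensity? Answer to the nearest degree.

By Malus's law, I₁ = I₀ cos²(44° − 0°) = I₀ cos²(44°) = 0.5174 I₀.
I₂ = I₁ cos²(80° − 44°) = 0.5174 I₀ · cos²(36°) = 0.3387 I₀.
Need I₃/I₀ = 0.056, so cos²(θ − 80°) = 0.056 / 0.3387 = 0.1654.
θ − 80° = arccos(√0.1654) = 66.0°, giving θ ≈ 80 + 66.0 = 146.0°.

θ ≈ 146°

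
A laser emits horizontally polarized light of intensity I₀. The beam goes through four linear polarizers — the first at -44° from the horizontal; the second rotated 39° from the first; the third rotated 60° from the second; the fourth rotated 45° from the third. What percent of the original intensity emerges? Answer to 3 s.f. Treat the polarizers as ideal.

≈ 3.91%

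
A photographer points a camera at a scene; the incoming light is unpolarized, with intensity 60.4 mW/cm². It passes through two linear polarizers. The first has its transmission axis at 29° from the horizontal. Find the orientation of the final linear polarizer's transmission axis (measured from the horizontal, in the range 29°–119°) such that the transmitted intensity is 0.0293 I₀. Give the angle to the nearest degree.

Unpolarized light through the first polarizer → I₁ = ½ I₀, now polarized at 29°.
Need I₂/I₀ = 0.0293, so cos²(θ − 29°) = 0.0293 / 0.5 = 0.0586.
θ − 29° = arccos(√0.0586) = 76.0°, giving θ ≈ 29 + 76.0 = 105.0°.

θ ≈ 105°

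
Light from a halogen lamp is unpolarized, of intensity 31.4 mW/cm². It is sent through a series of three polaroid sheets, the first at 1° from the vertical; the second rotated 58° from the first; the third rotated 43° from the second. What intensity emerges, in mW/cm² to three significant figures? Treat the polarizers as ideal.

I ≈ 2.36 mW/cm²

Unpolarized light through the first polarizer → I₁ = 31.4 mW/cm²/2 = 15.7 mW/cm², polarized at 1°.
I₂ = I₁ · cos²(58°) = 15.7 · 0.2808 = 4.409 mW/cm².
I₃ = I₂ · cos²(43°) = 4.409 · 0.5349 = 2.358 mW/cm².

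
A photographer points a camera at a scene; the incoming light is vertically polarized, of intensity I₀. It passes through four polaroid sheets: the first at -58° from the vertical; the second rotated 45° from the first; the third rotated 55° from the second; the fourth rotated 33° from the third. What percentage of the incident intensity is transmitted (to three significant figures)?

≈ 3.25%

I₁ = I₀ cos²(-58° − 0°) = I₀ cos²(58°) = 0.2808 I₀.
I₂ = I₁ cos²(45°) = 0.2808 · 0.5 I₀ = 0.1404 I₀.
I₃ = I₂ cos²(55°) = 0.1404 · 0.329 I₀ = 0.04619 I₀.
I₄ = I₃ cos²(33°) = 0.04619 · 0.7034 I₀ = 0.03249 I₀.
That is 3.249% of the incident intensity.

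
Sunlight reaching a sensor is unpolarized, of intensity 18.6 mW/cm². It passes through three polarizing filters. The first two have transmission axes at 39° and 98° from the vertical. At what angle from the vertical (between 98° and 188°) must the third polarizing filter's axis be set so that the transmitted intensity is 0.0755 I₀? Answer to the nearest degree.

θ ≈ 139°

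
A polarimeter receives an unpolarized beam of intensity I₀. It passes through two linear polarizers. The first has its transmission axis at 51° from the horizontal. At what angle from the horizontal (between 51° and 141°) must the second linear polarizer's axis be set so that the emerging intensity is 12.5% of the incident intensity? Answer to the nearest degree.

Unpolarized light through the first polarizer → I₁ = ½ I₀, now polarized at 51°.
Need I₂/I₀ = 0.125, so cos²(θ − 51°) = 0.125 / 0.5 = 0.25.
θ − 51° = arccos(√0.25) = 60.0°, giving θ ≈ 51 + 60.0 = 111.0°.

θ ≈ 111°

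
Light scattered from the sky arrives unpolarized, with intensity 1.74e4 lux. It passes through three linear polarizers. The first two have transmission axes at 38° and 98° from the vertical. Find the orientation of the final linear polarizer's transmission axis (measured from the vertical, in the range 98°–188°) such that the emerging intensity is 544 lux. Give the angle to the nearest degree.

θ ≈ 158°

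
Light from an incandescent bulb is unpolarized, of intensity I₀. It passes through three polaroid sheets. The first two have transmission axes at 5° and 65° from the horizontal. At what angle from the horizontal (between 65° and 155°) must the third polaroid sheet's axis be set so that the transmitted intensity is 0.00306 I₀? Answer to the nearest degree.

θ ≈ 146°

Unpolarized light through the first polarizer → I₁ = ½ I₀, now polarized at 5°.
I₂ = I₁ cos²(65° − 5°) = 0.5 I₀ · cos²(60°) = 0.125 I₀.
Need I₃/I₀ = 0.00306, so cos²(θ − 65°) = 0.00306 / 0.125 = 0.02448.
θ − 65° = arccos(√0.02448) = 81.0°, giving θ ≈ 65 + 81.0 = 146.0°.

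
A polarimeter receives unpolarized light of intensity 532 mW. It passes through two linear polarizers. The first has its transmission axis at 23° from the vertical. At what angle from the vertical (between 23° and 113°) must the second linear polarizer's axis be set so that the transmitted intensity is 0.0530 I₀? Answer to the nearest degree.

θ ≈ 94°

Unpolarized light through the first polarizer → I₁ = ½ I₀, now polarized at 23°.
Need I₂/I₀ = 0.053, so cos²(θ − 23°) = 0.053 / 0.5 = 0.106.
θ − 23° = arccos(√0.106) = 71.0°, giving θ ≈ 23 + 71.0 = 94.0°.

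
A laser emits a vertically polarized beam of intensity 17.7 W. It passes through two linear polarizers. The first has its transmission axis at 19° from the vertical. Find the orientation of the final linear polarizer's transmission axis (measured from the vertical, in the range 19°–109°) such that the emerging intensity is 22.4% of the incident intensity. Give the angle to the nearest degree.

θ ≈ 79°

I₁ = I₀ cos²(19° − 0°) = I₀ cos²(19°) = 0.894 I₀.
Need I₂/I₀ = 0.224, so cos²(θ − 19°) = 0.224 / 0.894 = 0.2506.
θ − 19° = arccos(√0.2506) = 60.0°, giving θ ≈ 19 + 60.0 = 79.0°.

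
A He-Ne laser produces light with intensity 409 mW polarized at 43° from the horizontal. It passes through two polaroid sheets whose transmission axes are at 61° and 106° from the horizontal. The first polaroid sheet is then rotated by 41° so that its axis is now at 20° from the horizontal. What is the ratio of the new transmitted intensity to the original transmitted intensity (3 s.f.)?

I_new/I_old ≈ 0.00912

Before rotation:
By Malus's law, I₁ = I₀ cos²(61° − 43°) = I₀ cos²(18°) = 0.9045 I₀.
I₂ = I₁ cos²(106° − 61°) = 0.9045 I₀ · cos²(45°) = 0.4523 I₀.
After rotation:
I₁ = I₀ cos²(20° − 43°) = I₀ cos²(23°) = 0.8473 I₀.
I₂ = I₁ cos²(106° − 20°) = 0.8473 I₀ · cos²(86°) = 0.004123 I₀.
Ratio = 0.004123 / 0.4523 = 0.009117.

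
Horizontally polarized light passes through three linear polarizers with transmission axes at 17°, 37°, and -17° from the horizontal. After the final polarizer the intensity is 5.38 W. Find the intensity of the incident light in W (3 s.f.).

I₀ ≈ 19.3 W

By Malus's law, I₁ = I₀ cos²(17° − 0°) = I₀ cos²(17°) = 0.9145 I₀.
I₂ = I₁ cos²(37° − 17°) = 0.9145 I₀ · cos²(20°) = 0.8075 I₀.
I₃ = I₂ cos²(-17° − 37°) = 0.8075 I₀ · cos²(54°) = 0.279 I₀.
So 5.38 W = 0.279 I₀, giving I₀ = 5.38/0.279 = 19.28 W.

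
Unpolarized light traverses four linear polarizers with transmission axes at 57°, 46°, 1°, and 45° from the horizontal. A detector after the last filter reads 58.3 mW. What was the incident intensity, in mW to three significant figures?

Unpolarized light through the first polarizer → I₁ = ½ I₀, now polarized at 57°.
I₂ = I₁ cos²(46° − 57°) = 0.5 I₀ · cos²(11°) = 0.4818 I₀.
I₃ = I₂ cos²(1° − 46°) = 0.4818 I₀ · cos²(45°) = 0.2409 I₀.
I₄ = I₃ cos²(45° − 1°) = 0.2409 I₀ · cos²(44°) = 0.1247 I₀.
So 58.3 mW = 0.1247 I₀, giving I₀ = 58.3/0.1247 = 467.7 mW.

I₀ ≈ 468 mW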